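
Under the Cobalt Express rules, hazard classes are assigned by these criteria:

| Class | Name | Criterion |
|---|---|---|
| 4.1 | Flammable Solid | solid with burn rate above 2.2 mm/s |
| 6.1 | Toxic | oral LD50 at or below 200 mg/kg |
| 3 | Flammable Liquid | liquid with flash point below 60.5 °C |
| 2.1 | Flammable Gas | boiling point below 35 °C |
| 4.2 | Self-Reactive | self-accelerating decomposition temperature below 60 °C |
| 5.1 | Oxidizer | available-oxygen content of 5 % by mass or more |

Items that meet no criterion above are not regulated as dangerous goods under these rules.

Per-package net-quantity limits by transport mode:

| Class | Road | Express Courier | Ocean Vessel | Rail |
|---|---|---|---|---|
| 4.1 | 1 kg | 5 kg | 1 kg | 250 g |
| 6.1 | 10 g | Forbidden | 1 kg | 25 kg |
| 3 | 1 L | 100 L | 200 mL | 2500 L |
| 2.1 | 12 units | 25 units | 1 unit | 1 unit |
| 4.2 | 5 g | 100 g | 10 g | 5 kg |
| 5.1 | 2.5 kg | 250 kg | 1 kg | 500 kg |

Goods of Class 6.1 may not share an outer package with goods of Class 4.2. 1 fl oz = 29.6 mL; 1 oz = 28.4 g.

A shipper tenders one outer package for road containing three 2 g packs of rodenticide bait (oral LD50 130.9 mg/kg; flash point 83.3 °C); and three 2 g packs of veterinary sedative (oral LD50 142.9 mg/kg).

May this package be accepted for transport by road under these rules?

No

The rodenticide bait has oral LD50 130.9 mg/kg, which is ≤ 200 mg/kg, so it is Class 6.1 (Toxic).
The veterinary sedative has oral LD50 142.9 mg/kg, which is ≤ 200 mg/kg, so it is Class 6.1 (Toxic).
Total Class 6.1: (three 2 g packs = 6 g) + (three 2 g packs = 6 g) = 12 g.
12 g exceeds the road limit of 10 g for Class 6.1.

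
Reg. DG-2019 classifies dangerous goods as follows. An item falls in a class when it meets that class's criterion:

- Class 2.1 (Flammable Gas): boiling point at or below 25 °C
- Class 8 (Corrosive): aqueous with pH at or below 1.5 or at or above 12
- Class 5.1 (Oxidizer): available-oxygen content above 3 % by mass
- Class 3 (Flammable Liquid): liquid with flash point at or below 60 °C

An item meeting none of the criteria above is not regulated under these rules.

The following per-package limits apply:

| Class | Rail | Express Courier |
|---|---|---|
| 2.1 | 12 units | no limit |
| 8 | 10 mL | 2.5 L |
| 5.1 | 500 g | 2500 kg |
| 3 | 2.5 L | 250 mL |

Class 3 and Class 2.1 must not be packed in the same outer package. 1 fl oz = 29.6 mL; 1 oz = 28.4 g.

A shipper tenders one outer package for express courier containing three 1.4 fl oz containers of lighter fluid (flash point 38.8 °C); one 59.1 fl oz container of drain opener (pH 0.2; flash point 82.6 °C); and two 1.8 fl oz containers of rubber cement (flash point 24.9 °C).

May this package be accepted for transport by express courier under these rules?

Yes

Lighter fluid: flash point 38.8 °C ≤ 60 °C → Class 3 (Flammable Liquid).
With pH 0.2 (≤ 1.5), the drain opener falls in Class 8.
Rubber cement: flash point 24.9 °C ≤ 60 °C → Class 3 (Flammable Liquid).
Class 3 net quantity: (three 1.4 fl oz containers = 124.32 mL) + (two 1.8 fl oz containers = 106.56 mL) = 230.88 mL.
230.88 mL is within the express courier limit of 250 mL for Class 3.
Class 8 quantity: one 59.1 fl oz container = 1749.36 mL.
That is within the Class 8 express courier limit of 2.5 L.
The segregation rule (Class 3 with Class 2.1) does not apply to Class 3 with Class 8.
Every hazard class is within its express courier limit and no segregation rule is violated.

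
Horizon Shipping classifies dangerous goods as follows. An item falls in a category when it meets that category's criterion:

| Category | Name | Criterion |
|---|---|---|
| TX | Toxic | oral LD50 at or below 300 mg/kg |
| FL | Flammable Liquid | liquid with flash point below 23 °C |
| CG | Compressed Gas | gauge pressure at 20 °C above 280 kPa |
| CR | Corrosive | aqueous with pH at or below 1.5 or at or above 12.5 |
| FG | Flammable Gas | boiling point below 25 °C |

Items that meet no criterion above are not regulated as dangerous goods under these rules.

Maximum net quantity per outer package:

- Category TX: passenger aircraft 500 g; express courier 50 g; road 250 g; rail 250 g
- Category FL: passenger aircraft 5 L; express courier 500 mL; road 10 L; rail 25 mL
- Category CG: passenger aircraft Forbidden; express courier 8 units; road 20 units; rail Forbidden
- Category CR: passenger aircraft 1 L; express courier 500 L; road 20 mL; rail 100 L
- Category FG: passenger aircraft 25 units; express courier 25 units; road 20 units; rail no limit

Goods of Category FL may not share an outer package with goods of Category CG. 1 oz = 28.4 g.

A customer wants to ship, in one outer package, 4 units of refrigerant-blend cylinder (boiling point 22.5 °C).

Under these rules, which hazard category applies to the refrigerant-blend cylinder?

Refrigerant-blend cylinder: boiling point 22.5 °C < 25 °C → Category FG (Flammable Gas).

Category FG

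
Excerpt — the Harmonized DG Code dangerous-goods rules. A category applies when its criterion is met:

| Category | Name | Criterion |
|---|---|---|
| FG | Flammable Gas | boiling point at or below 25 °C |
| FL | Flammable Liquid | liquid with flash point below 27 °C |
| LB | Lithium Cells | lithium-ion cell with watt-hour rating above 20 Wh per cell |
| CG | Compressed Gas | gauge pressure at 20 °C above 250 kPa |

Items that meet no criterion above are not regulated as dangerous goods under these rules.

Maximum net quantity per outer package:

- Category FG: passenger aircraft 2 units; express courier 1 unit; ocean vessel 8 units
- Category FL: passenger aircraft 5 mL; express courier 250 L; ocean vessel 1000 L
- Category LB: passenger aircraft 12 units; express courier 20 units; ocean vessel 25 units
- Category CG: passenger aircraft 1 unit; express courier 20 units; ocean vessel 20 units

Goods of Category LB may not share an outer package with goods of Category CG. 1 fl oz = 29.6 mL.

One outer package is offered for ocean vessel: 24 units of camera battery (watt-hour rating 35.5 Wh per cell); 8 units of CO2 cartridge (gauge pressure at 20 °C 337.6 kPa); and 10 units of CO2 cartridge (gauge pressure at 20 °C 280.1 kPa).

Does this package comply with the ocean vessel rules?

No

With watt-hour rating 35.5 Wh per cell (> 20 Wh per cell), the camera battery falls in Category LB.
The CO2 cartridge has gauge pressure at 20 °C 337.6 kPa, which is > 250 kPa, so it is Category CG (Compressed Gas).
CO2 cartridge: gauge pressure at 20 °C 280.1 kPa > 250 kPa → Category CG (Compressed Gas).
Category LB quantity: 24 units.
24 units is within the ocean vessel limit of 25 units for Category LB.
Total Category CG: 8 units + 10 units = 18 units.
18 units ≤ 20 units (ocean vessel limit, Category CG) — within limit.
Category LB and Category CG may not share an outer package.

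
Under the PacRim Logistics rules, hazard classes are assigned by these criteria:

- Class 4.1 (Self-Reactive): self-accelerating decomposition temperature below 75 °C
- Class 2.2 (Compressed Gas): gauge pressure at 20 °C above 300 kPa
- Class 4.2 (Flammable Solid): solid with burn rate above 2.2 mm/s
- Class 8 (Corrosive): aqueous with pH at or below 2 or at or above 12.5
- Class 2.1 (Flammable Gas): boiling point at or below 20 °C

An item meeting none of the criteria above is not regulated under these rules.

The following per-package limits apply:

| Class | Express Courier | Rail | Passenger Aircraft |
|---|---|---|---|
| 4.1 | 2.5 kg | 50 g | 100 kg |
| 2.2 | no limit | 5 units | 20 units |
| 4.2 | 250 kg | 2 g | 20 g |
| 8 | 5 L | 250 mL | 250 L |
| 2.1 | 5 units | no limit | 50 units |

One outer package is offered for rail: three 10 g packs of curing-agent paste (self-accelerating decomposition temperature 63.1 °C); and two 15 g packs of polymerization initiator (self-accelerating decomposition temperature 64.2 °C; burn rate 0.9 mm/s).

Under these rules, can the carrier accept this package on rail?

No

Curing-agent paste: self-accelerating decomposition temperature 63.1 °C < 75 °C → Class 4.1 (Self-Reactive).
Self-accelerating decomposition temperature 64.2 °C meets the Class 4.1 criterion (Self-Reactive), so the polymerization initiator is Class 4.1.
Class 4.1 net quantity: (three 10 g packs = 30 g) + (two 15 g packs = 30 g) = 60 g.
That exceeds the Class 4.1 rail limit of 50 g.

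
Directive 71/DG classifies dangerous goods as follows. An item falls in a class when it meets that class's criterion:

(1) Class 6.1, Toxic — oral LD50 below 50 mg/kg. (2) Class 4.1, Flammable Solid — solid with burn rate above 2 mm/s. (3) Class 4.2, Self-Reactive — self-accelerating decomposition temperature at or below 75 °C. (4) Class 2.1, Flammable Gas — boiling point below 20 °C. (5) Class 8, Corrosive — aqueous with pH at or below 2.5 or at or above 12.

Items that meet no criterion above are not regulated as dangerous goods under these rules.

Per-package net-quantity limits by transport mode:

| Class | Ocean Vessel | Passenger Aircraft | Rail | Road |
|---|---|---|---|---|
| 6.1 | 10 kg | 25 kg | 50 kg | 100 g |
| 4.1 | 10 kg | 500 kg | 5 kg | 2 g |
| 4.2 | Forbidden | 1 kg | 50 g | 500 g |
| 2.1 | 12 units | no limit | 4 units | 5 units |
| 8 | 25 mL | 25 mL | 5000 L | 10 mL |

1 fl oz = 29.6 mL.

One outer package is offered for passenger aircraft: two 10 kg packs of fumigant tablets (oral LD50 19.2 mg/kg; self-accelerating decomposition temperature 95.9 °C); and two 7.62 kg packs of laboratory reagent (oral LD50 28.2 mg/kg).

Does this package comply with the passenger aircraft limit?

No

Fumigant tablets: oral LD50 19.2 mg/kg < 50 mg/kg → Class 6.1 (Toxic).
Oral LD50 28.2 mg/kg meets the Class 6.1 criterion (Toxic), so the laboratory reagent is Class 6.1.
Class 6.1 net quantity: (two 10 kg packs = 20 kg) + (two 7.62 kg packs = 15.24 kg) = 35.24 kg.
35.24 kg exceeds the passenger aircraft limit of 25 kg for Class 6.1.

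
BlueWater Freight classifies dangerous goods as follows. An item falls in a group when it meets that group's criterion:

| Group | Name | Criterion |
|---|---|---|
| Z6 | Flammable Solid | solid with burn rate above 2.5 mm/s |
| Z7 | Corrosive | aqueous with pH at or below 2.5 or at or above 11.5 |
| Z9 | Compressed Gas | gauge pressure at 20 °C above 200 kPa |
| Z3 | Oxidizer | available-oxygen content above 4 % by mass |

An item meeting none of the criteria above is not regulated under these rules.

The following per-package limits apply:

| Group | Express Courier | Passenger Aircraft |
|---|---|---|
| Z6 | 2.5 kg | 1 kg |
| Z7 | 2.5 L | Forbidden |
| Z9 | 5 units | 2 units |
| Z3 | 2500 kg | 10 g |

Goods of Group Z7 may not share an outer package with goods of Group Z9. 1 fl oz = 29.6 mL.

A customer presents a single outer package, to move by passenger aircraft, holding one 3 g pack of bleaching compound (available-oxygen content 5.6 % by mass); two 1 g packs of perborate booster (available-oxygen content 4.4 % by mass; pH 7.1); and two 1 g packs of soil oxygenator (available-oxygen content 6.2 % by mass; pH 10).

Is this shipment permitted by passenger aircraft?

Yes

Available-oxygen content 5.6 % by mass meets the Group Z3 criterion (Oxidizer), so the bleaching compound is Group Z3.
The perborate booster has available-oxygen content 4.4 % by mass, which is > 4 % by mass, so it is Group Z3 (Oxidizer).
The soil oxygenator has available-oxygen content 6.2 % by mass, which is > 4 % by mass, so it is Group Z3 (Oxidizer).
Total Group Z3: 3 g + (two 1 g packs = 2 g) + (two 1 g packs = 2 g) = 7 g.
That is within the Group Z3 passenger aircraft limit of 10 g.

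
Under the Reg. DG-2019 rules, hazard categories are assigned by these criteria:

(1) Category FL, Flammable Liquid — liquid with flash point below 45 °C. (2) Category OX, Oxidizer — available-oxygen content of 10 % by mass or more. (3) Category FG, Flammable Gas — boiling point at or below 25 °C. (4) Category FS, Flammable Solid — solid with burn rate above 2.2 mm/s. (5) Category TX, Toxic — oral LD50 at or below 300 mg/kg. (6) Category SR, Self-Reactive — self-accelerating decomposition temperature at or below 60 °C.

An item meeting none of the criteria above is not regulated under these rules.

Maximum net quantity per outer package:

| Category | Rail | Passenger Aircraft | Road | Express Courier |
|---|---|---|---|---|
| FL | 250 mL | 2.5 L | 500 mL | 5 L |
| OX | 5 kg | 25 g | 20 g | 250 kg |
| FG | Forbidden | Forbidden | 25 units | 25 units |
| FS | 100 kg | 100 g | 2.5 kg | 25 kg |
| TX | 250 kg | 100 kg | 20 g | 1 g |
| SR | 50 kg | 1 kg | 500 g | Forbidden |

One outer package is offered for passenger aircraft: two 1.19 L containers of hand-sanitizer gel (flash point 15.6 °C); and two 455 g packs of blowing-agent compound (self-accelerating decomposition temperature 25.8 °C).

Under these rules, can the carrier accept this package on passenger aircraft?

Yes

Flash point 15.6 °C meets the Category FL criterion (Flammable Liquid), so the hand-sanitizer gel is Category FL.
With self-accelerating decomposition temperature 25.8 °C (≤ 60 °C), the blowing-agent compound falls in Category SR.
Category SR quantity: two 455 g packs = 910 g.
910 g is within the passenger aircraft limit of 1 kg for Category SR.
Category FL quantity: two 1.19 L containers = 2.38 L.
2.38 L is within the passenger aircraft limit of 2.5 L for Category FL.
Every hazard category is within its passenger aircraft limit and no segregation rule is violated.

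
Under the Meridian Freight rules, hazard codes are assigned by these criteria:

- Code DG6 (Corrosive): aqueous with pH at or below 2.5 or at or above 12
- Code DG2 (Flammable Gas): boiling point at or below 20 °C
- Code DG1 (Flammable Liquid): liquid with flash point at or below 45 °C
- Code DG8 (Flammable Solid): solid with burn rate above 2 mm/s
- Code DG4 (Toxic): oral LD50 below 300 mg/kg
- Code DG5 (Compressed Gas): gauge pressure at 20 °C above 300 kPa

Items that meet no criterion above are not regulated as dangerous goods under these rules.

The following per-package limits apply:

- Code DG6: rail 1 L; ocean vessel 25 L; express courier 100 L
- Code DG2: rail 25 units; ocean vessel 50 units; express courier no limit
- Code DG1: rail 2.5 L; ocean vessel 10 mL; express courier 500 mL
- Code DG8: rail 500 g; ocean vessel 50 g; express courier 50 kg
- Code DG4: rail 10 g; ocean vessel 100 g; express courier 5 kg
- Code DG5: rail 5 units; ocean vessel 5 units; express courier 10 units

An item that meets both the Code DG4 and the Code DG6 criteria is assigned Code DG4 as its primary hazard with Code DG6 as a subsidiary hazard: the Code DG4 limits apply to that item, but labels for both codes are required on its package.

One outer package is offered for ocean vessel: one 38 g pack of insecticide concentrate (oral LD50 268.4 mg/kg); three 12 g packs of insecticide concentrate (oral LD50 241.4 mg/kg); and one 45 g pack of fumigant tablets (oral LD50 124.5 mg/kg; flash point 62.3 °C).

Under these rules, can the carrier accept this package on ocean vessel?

Oral LD50 268.4 mg/kg meets the Code DG4 criterion (Toxic), so the insecticide concentrate is Code DG4.
The insecticide concentrate has oral LD50 241.4 mg/kg, which is < 300 mg/kg, so it is Code DG4 (Toxic).
Oral LD50 124.5 mg/kg meets the Code DG4 criterion (Toxic), so the fumigant tablets are Code DG4.
Code DG4 net quantity: 38 g + (three 12 g packs = 36 g) + 45 g = 119 g.
119 g exceeds the ocean vessel limit of 100 g for Code DG4.

No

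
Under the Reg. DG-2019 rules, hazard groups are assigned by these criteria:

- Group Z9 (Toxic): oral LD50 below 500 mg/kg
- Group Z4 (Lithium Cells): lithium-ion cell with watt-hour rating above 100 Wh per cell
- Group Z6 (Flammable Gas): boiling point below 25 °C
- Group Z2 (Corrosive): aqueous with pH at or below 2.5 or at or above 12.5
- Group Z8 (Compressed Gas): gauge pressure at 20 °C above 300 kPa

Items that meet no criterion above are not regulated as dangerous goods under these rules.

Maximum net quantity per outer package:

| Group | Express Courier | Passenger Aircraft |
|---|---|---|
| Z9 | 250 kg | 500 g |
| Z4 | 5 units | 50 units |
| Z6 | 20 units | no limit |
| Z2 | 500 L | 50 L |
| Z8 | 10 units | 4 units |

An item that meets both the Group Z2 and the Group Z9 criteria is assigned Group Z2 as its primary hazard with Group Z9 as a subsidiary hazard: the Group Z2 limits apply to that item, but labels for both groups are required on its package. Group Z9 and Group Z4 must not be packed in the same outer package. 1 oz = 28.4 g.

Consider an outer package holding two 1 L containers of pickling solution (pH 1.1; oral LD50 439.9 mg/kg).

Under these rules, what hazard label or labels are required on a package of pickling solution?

Pickling solution: pH 1.1 ≤ 2.5 → Group Z2 (Corrosive).
Pickling solution: oral LD50 439.9 mg/kg < 500 mg/kg → Group Z9 (Toxic).
By the precedence rule Group Z2 is primary and Group Z9 is subsidiary, and that rule requires both labels on the package.

Group Z2 and Z9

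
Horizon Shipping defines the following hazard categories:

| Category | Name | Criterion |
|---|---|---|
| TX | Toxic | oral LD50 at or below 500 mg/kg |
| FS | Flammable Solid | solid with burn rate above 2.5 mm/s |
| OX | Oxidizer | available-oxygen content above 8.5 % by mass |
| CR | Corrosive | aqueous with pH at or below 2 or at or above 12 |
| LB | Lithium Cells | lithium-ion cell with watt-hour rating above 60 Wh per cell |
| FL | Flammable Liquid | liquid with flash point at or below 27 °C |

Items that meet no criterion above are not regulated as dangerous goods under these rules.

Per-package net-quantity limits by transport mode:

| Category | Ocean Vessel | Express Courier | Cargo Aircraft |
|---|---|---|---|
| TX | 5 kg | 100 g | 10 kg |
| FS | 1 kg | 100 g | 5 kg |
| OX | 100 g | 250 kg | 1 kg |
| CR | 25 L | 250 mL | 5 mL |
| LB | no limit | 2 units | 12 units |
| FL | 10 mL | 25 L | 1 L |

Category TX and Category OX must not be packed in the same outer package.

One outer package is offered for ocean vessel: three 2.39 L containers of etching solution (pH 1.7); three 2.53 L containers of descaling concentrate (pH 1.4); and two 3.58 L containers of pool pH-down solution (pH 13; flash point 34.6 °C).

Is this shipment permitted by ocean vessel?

Yes

pH 1.7 meets the Category CR criterion (Corrosive), so the etching solution is Category CR.
pH 1.4 meets the Category CR criterion (Corrosive), so the descaling concentrate is Category CR.
With pH 13 (≥ 12), the pool pH-down solution falls in Category CR.
Category CR net quantity: (three 2.39 L containers = 7.17 L) + (three 2.53 L containers = 7.59 L) + (two 3.58 L containers = 7.16 L) = 21.92 L.
21.92 L is within the ocean vessel limit of 25 L for Category CR.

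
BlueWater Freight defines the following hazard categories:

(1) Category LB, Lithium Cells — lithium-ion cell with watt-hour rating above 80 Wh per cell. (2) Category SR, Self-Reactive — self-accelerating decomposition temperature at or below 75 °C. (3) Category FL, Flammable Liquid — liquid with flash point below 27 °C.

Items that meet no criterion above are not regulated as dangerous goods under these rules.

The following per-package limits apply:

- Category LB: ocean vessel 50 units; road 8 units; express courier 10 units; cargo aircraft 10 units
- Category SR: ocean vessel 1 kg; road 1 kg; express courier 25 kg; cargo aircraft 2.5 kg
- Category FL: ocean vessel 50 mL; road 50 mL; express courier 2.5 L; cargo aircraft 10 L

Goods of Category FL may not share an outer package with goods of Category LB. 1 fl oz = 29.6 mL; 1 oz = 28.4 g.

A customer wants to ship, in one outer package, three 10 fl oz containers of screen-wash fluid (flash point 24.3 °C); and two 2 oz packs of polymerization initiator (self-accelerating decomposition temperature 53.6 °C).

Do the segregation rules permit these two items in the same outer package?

With flash point 24.3 °C (< 27 °C), the screen-wash fluid falls in Category FL.
Polymerization initiator: self-accelerating decomposition temperature 53.6 °C ≤ 75 °C → Category SR (Self-Reactive).
No segregation rule bars Category FL with Category SR.

Yes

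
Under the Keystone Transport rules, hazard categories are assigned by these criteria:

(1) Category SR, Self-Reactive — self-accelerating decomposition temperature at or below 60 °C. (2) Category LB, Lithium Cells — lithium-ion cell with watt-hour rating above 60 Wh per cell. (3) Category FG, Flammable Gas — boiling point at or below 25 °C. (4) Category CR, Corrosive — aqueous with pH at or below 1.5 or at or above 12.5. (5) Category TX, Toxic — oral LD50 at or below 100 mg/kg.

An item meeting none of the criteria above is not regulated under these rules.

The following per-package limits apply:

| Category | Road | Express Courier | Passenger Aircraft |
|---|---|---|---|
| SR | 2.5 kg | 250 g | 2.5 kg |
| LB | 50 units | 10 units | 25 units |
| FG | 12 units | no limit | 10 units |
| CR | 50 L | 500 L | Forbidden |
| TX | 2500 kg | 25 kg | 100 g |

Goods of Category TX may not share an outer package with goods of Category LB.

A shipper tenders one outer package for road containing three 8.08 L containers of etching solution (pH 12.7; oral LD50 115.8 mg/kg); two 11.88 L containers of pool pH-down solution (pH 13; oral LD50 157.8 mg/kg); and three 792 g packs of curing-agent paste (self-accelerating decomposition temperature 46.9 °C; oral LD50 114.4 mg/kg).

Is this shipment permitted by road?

Etching solution: pH 12.7 ≥ 12.5 → Category CR (Corrosive).
pH 13 meets the Category CR criterion (Corrosive), so the pool pH-down solution is Category CR.
Curing-agent paste: self-accelerating decomposition temperature 46.9 °C ≤ 60 °C → Category SR (Self-Reactive).
Category SR quantity: three 792 g packs = 2.376 kg.
2.376 kg is within the road limit of 2.5 kg for Category SR.
Category CR net quantity: (three 8.08 L containers = 24.24 L) + (two 11.88 L containers = 23.76 L) = 48 L.
48 L ≤ 50 L (road limit, Category CR) — within limit.
The segregation rule (Category TX with Category LB) does not apply to Category SR with Category CR.
Every hazard category is within its road limit and no segregation rule is violated.

Yes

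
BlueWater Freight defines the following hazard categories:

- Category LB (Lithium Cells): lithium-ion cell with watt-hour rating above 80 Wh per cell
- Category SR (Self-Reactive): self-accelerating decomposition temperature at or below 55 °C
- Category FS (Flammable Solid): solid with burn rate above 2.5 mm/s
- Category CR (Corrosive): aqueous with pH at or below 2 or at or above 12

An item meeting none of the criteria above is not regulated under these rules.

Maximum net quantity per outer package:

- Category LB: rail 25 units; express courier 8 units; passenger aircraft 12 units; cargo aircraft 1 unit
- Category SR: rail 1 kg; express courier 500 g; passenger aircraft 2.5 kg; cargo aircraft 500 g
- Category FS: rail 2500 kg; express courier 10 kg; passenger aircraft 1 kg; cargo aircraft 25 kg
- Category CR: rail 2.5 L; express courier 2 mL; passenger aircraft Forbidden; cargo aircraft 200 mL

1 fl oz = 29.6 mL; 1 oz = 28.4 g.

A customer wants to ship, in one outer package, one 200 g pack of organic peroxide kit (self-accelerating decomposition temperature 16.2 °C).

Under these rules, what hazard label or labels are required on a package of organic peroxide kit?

Category SR

With self-accelerating decomposition temperature 16.2 °C (≤ 55 °C), the organic peroxide kit falls in Category SR.
Only the Category SR label is required.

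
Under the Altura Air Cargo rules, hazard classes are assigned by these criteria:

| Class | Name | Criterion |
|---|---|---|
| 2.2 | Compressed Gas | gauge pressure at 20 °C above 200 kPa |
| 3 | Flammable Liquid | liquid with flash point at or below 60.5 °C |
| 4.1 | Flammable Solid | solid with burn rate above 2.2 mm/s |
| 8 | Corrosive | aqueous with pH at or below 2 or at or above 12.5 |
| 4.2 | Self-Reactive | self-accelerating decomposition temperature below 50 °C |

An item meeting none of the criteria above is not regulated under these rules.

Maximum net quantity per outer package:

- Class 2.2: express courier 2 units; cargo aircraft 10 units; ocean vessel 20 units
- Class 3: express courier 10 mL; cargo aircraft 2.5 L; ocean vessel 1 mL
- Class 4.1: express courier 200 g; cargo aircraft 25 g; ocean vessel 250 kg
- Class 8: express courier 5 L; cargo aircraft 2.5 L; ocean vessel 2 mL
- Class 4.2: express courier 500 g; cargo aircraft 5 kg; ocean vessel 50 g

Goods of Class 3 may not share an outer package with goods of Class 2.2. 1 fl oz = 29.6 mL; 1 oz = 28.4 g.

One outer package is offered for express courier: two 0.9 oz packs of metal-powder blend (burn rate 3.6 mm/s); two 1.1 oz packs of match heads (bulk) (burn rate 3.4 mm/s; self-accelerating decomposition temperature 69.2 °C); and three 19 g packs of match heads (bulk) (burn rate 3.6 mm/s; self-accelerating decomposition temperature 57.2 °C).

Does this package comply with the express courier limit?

Burn rate 3.6 mm/s meets the Class 4.1 criterion (Flammable Solid), so the metal-powder blend is Class 4.1.
With burn rate 3.4 mm/s (> 2.2 mm/s), the match heads (bulk) fall in Class 4.1.
Match heads (bulk): burn rate 3.6 mm/s > 2.2 mm/s → Class 4.1 (Flammable Solid).
Total Class 4.1: (two 0.9 oz packs = 51.12 g) + (two 1.1 oz packs = 62.48 g) + (three 19 g packs = 57 g) = 170.6 g.
170.6 g is within the express courier limit of 200 g for Class 4.1.

Yes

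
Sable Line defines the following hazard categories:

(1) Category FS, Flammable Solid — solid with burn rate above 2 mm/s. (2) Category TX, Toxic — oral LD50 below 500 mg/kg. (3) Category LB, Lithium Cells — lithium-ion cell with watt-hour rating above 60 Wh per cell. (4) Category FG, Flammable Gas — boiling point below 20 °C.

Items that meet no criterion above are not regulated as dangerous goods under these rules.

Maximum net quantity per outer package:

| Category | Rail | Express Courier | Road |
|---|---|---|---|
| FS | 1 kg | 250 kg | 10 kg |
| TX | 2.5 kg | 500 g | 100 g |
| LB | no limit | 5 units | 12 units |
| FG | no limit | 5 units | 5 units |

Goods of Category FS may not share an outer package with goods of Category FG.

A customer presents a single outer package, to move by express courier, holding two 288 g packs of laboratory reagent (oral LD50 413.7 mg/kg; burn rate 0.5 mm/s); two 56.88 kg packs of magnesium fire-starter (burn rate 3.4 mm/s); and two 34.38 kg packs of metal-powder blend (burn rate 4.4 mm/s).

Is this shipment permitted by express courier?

Oral LD50 413.7 mg/kg meets the Category TX criterion (Toxic), so the laboratory reagent is Category TX.
With burn rate 3.4 mm/s (> 2 mm/s), the magnesium fire-starter falls in Category FS.
Metal-powder blend: burn rate 4.4 mm/s > 2 mm/s → Category FS (Flammable Solid).
Total Category FS: (two 56.88 kg packs = 113.76 kg) + (two 34.38 kg packs = 68.76 kg) = 182.52 kg.
182.52 kg is within the express courier limit of 250 kg for Category FS.
Category TX quantity: two 288 g packs = 576 g.
That exceeds the Category TX express courier limit of 500 g.
The segregation rule (Category FS with Category FG) does not apply to Category FS with Category TX.

No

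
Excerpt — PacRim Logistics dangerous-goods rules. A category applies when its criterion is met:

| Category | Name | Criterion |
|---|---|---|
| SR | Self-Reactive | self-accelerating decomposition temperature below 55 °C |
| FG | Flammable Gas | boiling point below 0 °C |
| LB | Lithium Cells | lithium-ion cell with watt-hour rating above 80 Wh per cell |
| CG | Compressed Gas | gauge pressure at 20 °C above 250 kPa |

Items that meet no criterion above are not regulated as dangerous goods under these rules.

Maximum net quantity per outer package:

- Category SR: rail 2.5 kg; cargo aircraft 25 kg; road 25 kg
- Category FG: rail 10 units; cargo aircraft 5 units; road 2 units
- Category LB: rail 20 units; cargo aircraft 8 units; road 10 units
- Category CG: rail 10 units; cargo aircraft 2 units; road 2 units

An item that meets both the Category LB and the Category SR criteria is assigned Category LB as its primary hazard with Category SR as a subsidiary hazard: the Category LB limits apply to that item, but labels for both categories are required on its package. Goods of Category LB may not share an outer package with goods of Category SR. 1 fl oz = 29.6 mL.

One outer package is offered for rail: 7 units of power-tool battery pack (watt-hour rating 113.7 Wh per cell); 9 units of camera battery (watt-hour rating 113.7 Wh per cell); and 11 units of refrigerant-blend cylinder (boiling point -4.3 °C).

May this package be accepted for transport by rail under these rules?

Watt-hour rating 113.7 Wh per cell meets the Category LB criterion (Lithium Cells), so the power-tool battery pack is Category LB.
With watt-hour rating 113.7 Wh per cell (> 80 Wh per cell), the camera battery falls in Category LB.
The refrigerant-blend cylinder has boiling point -4.3 °C, which is < 0 °C, so it is Category FG (Flammable Gas).
Category FG quantity: 11 units.
That exceeds the Category FG rail limit of 10 units.
Category LB net quantity: 7 units + 9 units = 16 units.
16 units ≤ 20 units (rail limit, Category LB) — within limit.
The segregation rule (Category LB with Category SR) does not apply to Category FG with Category LB.

No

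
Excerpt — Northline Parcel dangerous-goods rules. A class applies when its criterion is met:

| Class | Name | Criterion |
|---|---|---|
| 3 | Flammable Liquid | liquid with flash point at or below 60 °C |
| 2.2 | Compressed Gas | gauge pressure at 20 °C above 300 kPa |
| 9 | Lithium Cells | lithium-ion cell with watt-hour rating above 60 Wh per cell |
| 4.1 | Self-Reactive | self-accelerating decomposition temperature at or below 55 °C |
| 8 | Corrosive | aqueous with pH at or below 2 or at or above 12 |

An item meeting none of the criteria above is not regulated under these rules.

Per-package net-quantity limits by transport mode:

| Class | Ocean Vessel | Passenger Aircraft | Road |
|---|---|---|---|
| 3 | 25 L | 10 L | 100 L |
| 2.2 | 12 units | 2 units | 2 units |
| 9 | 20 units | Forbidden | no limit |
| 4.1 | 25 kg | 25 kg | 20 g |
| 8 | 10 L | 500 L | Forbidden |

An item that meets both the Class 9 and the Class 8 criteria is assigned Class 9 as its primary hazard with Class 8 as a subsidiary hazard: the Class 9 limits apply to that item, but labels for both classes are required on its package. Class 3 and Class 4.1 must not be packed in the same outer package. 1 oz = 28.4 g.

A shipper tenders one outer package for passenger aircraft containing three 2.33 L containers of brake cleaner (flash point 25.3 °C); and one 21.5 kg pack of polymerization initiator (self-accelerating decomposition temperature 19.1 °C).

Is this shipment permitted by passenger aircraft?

Brake cleaner: flash point 25.3 °C ≤ 60 °C → Class 3 (Flammable Liquid).
With self-accelerating decomposition temperature 19.1 °C (≤ 55 °C), the polymerization initiator falls in Class 4.1.
Class 3 quantity: three 2.33 L containers = 6.99 L.
6.99 L is within the passenger aircraft limit of 10 L for Class 3.
Class 4.1 quantity: 21.5 kg.
21.5 kg ≤ 25 kg (passenger aircraft limit, Class 4.1) — within limit.
Class 3 and Class 4.1 may not share an outer package.

No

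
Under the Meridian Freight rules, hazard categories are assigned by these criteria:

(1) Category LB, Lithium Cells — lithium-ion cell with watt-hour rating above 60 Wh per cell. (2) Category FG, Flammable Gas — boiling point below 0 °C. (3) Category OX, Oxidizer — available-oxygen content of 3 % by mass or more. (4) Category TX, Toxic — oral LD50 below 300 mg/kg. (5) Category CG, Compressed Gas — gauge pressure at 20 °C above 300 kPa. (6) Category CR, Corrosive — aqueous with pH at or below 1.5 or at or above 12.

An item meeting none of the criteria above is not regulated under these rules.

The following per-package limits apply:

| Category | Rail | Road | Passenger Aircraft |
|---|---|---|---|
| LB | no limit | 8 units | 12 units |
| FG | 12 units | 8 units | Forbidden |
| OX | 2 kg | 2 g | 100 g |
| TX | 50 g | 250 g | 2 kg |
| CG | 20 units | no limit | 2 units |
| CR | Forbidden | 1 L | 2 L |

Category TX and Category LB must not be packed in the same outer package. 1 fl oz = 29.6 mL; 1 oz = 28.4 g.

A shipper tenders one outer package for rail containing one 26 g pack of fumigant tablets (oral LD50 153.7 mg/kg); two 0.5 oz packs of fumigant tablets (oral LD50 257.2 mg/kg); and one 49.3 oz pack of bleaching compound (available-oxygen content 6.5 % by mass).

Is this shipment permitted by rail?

No

With oral LD50 153.7 mg/kg (< 300 mg/kg), the fumigant tablets fall in Category TX.
Oral LD50 257.2 mg/kg meets the Category TX criterion (Toxic), so the fumigant tablets are Category TX.
Available-oxygen content 6.5 % by mass meets the Category OX criterion (Oxidizer), so the bleaching compound is Category OX.
Category TX net quantity: 26 g + (two 0.5 oz packs = 28.4 g) = 54.4 g.
That exceeds the Category TX rail limit of 50 g.
Category OX quantity: one 49.3 oz pack = 1400.12 g.
That is within the Category OX rail limit of 2 kg.
The segregation rule (Category TX with Category LB) does not apply to Category TX with Category OX.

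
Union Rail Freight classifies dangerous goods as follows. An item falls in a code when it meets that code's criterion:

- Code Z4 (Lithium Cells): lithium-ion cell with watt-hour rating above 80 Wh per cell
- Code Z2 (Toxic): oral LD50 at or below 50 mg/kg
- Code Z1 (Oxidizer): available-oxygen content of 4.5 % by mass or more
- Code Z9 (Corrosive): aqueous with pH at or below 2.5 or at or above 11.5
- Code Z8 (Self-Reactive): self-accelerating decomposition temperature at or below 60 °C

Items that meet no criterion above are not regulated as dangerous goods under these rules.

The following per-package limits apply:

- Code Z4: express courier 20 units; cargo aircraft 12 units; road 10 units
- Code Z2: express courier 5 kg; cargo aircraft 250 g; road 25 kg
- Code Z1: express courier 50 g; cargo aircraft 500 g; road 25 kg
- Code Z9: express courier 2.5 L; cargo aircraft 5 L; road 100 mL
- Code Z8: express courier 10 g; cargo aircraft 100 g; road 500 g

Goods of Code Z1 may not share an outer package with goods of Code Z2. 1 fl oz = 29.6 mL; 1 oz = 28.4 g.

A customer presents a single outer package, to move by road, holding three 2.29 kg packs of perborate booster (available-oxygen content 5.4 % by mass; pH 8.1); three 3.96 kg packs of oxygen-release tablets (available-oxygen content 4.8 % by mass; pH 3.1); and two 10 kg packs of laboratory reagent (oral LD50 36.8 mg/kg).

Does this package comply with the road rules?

The perborate booster has available-oxygen content 5.4 % by mass, which is ≥ 4.5 % by mass, so it is Code Z1 (Oxidizer).
Oxygen-release tablets: available-oxygen content 4.8 % by mass ≥ 4.5 % by mass → Code Z1 (Oxidizer).
With oral LD50 36.8 mg/kg (≤ 50 mg/kg), the laboratory reagent falls in Code Z2.
Total Code Z1: (three 2.29 kg packs = 6.87 kg) + (three 3.96 kg packs = 11.88 kg) = 18.75 kg.
18.75 kg ≤ 25 kg (road limit, Code Z1) — within limit.
Code Z2 quantity: two 10 kg packs = 20 kg.
20 kg ≤ 25 kg (road limit, Code Z2) — within limit.
Code Z1 and Code Z2 may not share an outer package.

No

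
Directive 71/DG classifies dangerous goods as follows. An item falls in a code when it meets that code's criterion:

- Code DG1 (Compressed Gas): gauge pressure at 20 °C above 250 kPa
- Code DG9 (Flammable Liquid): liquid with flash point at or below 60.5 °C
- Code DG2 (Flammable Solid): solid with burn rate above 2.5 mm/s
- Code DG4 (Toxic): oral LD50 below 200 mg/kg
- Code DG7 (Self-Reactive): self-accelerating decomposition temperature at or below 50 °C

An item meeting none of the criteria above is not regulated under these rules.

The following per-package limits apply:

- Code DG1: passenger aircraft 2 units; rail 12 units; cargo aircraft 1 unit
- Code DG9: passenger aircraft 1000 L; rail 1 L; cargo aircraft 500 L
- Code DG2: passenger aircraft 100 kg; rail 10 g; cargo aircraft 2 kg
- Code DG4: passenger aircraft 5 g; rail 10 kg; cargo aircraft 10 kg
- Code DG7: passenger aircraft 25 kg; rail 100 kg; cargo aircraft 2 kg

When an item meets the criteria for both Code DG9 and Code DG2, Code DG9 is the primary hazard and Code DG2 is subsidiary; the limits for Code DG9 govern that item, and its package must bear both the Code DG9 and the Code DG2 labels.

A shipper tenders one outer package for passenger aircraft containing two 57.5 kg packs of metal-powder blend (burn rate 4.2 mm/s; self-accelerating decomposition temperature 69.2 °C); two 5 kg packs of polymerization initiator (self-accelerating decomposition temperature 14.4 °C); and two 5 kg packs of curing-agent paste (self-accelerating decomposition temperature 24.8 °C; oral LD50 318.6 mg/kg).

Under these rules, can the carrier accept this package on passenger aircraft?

No

With burn rate 4.2 mm/s (> 2.5 mm/s), the metal-powder blend falls in Code DG2.
Polymerization initiator: self-accelerating decomposition temperature 14.4 °C ≤ 50 °C → Code DG7 (Self-Reactive).
The curing-agent paste has self-accelerating decomposition temperature 24.8 °C, which is ≤ 50 °C, so it is Code DG7 (Self-Reactive).
Total Code DG7: (two 5 kg packs = 10 kg) + (two 5 kg packs = 10 kg) = 20 kg.
20 kg ≤ 25 kg (passenger aircraft limit, Code DG7) — within limit.
Code DG2 quantity: two 57.5 kg packs = 115 kg.
115 kg > 100 kg (passenger aircraft limit, Code DG2) — over the limit.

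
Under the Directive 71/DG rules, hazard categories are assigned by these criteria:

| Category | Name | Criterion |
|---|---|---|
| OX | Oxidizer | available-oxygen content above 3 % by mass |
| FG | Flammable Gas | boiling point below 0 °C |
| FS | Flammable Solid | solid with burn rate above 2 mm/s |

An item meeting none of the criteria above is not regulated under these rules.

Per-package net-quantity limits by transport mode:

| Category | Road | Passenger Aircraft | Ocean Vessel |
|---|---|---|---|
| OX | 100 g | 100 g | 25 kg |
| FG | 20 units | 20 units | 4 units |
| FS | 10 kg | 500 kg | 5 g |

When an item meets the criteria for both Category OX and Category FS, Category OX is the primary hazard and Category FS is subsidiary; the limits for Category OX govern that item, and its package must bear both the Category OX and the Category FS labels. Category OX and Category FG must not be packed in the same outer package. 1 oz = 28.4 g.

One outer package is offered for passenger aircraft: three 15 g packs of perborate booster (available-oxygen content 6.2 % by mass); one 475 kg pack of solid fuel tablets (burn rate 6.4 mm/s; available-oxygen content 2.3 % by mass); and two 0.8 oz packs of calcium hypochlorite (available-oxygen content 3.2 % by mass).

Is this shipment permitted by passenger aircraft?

With available-oxygen content 6.2 % by mass (> 3 % by mass), the perborate booster falls in Category OX.
The solid fuel tablets have burn rate 6.4 mm/s, which is > 2 mm/s, so they are Category FS (Flammable Solid).
With available-oxygen content 3.2 % by mass (> 3 % by mass), the calcium hypochlorite falls in Category OX.
Category OX net quantity: (three 15 g packs = 45 g) + (two 0.8 oz packs = 45.44 g) = 90.44 g.
That is within the Category OX passenger aircraft limit of 100 g.
Category FS quantity: 475 kg.
475 kg is within the passenger aircraft limit of 500 kg for Category FS.
The segregation rule (Category OX with Category FG) does not apply to Category OX with Category FS.
Every hazard category is within its passenger aircraft limit and no segregation rule is violated.

Yes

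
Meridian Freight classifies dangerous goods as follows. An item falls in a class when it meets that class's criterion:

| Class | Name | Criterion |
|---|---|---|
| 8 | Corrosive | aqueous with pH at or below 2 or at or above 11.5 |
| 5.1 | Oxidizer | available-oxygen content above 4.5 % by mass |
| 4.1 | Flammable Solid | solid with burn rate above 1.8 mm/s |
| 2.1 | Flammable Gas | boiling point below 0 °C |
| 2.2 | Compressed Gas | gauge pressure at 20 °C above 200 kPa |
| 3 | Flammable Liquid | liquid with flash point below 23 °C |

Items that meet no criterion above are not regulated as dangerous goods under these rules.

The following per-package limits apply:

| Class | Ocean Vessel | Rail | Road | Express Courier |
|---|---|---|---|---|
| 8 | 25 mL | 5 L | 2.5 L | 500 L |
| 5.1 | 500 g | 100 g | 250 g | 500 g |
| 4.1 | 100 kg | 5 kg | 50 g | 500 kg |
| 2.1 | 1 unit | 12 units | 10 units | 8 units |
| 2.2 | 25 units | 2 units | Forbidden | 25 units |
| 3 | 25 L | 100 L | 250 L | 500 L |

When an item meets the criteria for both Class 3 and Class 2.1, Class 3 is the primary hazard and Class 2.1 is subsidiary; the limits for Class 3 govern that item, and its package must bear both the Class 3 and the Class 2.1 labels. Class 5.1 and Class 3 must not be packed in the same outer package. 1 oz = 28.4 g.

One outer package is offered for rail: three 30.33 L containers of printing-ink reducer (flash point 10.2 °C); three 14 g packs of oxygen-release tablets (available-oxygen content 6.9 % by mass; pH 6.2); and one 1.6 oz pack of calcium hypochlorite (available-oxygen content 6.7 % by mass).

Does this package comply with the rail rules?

No

Printing-ink reducer: flash point 10.2 °C < 23 °C → Class 3 (Flammable Liquid).
Available-oxygen content 6.9 % by mass meets the Class 5.1 criterion (Oxidizer), so the oxygen-release tablets are Class 5.1.
Calcium hypochlorite: available-oxygen content 6.7 % by mass > 4.5 % by mass → Class 5.1 (Oxidizer).
Total Class 5.1: (three 14 g packs = 42 g) + (one 1.6 oz pack = 45.44 g) = 87.44 g.
87.44 g ≤ 100 g (rail limit, Class 5.1) — within limit.
Class 3 quantity: three 30.33 L containers = 90.99 L.
90.99 L is within the rail limit of 100 L for Class 3.
Class 5.1 and Class 3 may not share an outer package.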